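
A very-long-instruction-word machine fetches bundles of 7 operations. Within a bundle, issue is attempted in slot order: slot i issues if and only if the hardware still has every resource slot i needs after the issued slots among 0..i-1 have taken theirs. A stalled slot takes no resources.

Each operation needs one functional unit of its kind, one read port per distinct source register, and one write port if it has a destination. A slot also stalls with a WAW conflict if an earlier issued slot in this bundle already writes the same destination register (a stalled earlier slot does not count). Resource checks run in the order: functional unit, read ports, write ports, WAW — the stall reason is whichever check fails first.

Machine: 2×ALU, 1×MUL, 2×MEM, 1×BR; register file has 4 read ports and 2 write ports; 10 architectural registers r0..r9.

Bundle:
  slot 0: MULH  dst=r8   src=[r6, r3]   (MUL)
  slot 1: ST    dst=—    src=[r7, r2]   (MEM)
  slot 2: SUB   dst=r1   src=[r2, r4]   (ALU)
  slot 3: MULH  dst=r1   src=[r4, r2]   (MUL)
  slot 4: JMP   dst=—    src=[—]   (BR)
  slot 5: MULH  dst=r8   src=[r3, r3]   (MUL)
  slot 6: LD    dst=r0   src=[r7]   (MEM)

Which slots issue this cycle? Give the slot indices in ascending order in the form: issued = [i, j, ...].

slot 0 (MUL): ISSUE — free A2,Mu0,Ld2,B1 rp2 wp1
slot 1 (MEM): ISSUE — free A2,Mu0,Ld1,B1 rp0 wp1
slot 2 (ALU): stall RD_PORT — free A2,Mu0,Ld1,B1 rp0 wp1
slot 3 (MUL): stall FU — free A2,Mu0,Ld1,B1 rp0 wp1
slot 4 (BR): ISSUE — free A2,Mu0,Ld1,B0 rp0 wp1
slot 5 (MUL): stall FU — free A2,Mu0,Ld1,B0 rp0 wp1
slot 6 (MEM): stall RD_PORT — free A2,Mu0,Ld1,B0 rp0 wp1

issued = [0, 1, 4]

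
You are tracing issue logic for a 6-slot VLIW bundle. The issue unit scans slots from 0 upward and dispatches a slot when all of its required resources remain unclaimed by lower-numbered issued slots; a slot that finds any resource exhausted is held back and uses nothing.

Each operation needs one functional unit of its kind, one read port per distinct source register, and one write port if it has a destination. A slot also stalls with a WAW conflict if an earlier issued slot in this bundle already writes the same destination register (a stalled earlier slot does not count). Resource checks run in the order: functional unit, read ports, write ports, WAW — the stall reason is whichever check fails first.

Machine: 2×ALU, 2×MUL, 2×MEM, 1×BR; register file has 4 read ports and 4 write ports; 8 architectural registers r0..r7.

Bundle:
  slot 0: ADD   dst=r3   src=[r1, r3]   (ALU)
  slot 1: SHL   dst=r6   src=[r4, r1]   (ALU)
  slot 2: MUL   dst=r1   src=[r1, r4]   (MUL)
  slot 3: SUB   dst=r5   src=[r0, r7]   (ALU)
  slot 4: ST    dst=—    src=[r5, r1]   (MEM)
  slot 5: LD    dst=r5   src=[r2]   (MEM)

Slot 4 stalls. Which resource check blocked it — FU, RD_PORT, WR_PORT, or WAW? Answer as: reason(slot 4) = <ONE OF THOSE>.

reason(slot 4) = RD_PORT

(0) want 1×ALU +2rd +1wr — yes → AL1|MU2|ME2|BR1|rd2|wr3
(1) want 1×ALU +2rd +1wr — yes → AL0|MU2|ME2|BR1|rd0|wr2
(2) want 1×MUL +2rd +1wr — RD_PORT → AL0|MU2|ME2|BR1|rd0|wr2
(3) want 1×ALU +2rd +1wr — FU → AL0|MU2|ME2|BR1|rd0|wr2
(4) want 1×MEM +2rd +0wr — RD_PORT → AL0|MU2|ME2|BR1|rd0|wr2
(5) want 1×MEM +1rd +1wr — RD_PORT → AL0|MU2|ME2|BR1|rd0|wr2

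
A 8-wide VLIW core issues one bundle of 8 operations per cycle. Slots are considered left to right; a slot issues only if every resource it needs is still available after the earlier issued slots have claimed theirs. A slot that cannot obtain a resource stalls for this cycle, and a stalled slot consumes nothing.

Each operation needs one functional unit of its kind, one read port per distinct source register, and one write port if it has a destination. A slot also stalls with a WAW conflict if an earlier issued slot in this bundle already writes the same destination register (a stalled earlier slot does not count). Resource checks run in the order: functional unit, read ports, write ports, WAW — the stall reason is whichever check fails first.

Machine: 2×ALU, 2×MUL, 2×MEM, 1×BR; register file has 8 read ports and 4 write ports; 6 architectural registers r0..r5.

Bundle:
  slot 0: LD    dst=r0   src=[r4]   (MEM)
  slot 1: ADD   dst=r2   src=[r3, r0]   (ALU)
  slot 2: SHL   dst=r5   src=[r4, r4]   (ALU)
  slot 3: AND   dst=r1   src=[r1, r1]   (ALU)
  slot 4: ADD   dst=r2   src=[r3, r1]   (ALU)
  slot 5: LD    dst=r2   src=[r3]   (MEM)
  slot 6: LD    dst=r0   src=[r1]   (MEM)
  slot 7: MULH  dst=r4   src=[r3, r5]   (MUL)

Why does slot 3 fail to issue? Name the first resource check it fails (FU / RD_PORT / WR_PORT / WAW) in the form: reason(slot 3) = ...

slot 0 (MEM): ISSUE — free A2,Mu2,Ld1,B1 rp7 wp3
slot 1 (ALU): ISSUE — free A1,Mu2,Ld1,B1 rp5 wp2
slot 2 (ALU): ISSUE — free A0,Mu2,Ld1,B1 rp4 wp1
slot 3 (ALU): stall FU — free A0,Mu2,Ld1,B1 rp4 wp1
slot 4 (ALU): stall FU — free A0,Mu2,Ld1,B1 rp4 wp1
slot 5 (MEM): stall WAW — free A0,Mu2,Ld1,B1 rp4 wp1
slot 6 (MEM): stall WAW — free A0,Mu2,Ld1,B1 rp4 wp1
slot 7 (MUL): ISSUE — free A0,Mu1,Ld1,B1 rp2 wp0

reason(slot 3) = FU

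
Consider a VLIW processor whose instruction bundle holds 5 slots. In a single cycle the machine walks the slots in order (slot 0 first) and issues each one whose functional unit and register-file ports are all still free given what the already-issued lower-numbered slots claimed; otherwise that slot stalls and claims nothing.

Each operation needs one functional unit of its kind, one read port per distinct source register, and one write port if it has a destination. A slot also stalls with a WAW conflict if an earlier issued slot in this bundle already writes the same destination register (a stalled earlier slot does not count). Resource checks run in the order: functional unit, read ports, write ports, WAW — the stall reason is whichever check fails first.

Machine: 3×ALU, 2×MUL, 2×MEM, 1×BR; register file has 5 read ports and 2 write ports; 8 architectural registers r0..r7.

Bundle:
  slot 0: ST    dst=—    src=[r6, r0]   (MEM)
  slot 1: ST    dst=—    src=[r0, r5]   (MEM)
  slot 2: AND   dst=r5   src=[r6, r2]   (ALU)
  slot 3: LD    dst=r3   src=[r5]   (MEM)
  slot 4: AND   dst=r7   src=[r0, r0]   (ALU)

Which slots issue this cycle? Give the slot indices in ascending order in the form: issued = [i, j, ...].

(0) want 1×MEM +2rd +0wr — yes → AL3|MU2|ME1|BR1|rd3|wr2
(1) want 1×MEM +2rd +0wr — yes → AL3|MU2|ME0|BR1|rd1|wr2
(2) want 1×ALU +2rd +1wr — RD_PORT → AL3|MU2|ME0|BR1|rd1|wr2
(3) want 1×MEM +1rd +1wr — FU → AL3|MU2|ME0|BR1|rd1|wr2
(4) want 1×ALU +1rd +1wr — yes → AL2|MU2|ME0|BR1|rd0|wr1

issued = [0, 1, 4]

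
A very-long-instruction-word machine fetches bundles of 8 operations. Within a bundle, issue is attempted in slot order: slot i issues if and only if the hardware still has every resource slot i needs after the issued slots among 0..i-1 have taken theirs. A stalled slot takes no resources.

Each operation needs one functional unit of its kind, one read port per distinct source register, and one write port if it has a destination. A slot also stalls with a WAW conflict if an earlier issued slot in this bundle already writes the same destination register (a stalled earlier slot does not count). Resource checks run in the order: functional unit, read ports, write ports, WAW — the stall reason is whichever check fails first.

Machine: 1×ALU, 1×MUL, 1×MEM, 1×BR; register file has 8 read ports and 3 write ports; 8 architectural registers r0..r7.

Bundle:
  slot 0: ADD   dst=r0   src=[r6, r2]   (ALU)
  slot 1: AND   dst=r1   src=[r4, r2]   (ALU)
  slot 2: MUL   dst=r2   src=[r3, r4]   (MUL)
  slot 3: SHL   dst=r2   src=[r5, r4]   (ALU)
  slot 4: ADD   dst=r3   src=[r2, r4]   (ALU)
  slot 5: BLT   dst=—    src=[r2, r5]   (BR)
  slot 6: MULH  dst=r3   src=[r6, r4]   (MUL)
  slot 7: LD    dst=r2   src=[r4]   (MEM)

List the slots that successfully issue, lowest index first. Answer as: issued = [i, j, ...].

#0 ALU src=r6,r2 dispatched  <A:0 Mu:1 Ld:1 B:1 rd:6 wr:2>
#1 ALU src=r4,r2 held:FU  <A:0 Mu:1 Ld:1 B:1 rd:6 wr:2>
#2 MUL src=r3,r4 dispatched  <A:0 Mu:0 Ld:1 B:1 rd:4 wr:1>
#3 ALU src=r5,r4 held:FU  <A:0 Mu:0 Ld:1 B:1 rd:4 wr:1>
#4 ALU src=r2,r4 held:FU  <A:0 Mu:0 Ld:1 B:1 rd:4 wr:1>
#5 BR src=r2,r5 dispatched  <A:0 Mu:0 Ld:1 B:0 rd:2 wr:1>
#6 MUL src=r6,r4 held:FU  <A:0 Mu:0 Ld:1 B:0 rd:2 wr:1>
#7 MEM src=r4 held:WAW  <A:0 Mu:0 Ld:1 B:0 rd:2 wr:1>

issued = [0, 2, 5]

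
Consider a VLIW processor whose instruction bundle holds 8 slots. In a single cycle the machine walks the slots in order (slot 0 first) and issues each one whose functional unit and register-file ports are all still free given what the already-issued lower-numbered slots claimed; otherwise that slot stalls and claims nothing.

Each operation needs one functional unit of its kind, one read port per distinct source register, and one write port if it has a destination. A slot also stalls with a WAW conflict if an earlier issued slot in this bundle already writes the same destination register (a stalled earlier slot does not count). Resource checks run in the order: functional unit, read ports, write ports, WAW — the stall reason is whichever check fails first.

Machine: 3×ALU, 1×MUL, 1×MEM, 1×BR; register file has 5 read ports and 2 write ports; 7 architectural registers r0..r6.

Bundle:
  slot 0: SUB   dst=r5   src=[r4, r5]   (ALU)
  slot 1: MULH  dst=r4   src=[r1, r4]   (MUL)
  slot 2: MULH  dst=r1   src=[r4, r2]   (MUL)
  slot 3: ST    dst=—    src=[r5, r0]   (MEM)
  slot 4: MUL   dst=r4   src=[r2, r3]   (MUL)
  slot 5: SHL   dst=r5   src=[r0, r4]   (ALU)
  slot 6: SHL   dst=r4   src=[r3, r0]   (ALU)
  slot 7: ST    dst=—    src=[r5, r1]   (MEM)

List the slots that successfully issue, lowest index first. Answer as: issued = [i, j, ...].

[0] ALU needs rd=2 wr=1: ok; after: ALU=2 MUL=1 MEM=1 BR=1, R=3, W=1
[1] MUL needs rd=2 wr=1: ok; after: ALU=2 MUL=0 MEM=1 BR=1, R=1, W=0
[2] MUL needs rd=2 wr=1: FU; after: ALU=2 MUL=0 MEM=1 BR=1, R=1, W=0
[3] MEM needs rd=2 wr=0: RD_PORT; after: ALU=2 MUL=0 MEM=1 BR=1, R=1, W=0
[4] MUL needs rd=2 wr=1: FU; after: ALU=2 MUL=0 MEM=1 BR=1, R=1, W=0
[5] ALU needs rd=2 wr=1: RD_PORT; after: ALU=2 MUL=0 MEM=1 BR=1, R=1, W=0
[6] ALU needs rd=2 wr=1: RD_PORT; after: ALU=2 MUL=0 MEM=1 BR=1, R=1, W=0
[7] MEM needs rd=2 wr=0: RD_PORT; after: ALU=2 MUL=0 MEM=1 BR=1, R=1, W=0

issued = [0, 1]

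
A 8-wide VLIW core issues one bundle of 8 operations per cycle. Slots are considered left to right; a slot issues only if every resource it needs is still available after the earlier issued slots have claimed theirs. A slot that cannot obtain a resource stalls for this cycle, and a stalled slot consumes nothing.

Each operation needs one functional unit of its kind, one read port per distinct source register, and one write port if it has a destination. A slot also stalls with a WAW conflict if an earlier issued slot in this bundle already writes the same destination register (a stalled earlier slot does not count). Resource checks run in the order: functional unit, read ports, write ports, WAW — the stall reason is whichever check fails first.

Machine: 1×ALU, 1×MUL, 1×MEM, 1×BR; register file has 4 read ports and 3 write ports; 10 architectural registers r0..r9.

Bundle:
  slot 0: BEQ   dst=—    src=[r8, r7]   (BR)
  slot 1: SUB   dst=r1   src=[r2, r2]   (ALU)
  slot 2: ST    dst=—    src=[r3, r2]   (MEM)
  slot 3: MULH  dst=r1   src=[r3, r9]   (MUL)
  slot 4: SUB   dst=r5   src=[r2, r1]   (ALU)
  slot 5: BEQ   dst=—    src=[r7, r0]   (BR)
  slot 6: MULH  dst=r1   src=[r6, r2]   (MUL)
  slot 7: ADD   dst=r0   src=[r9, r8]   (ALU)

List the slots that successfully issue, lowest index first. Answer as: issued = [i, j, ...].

issued = [0, 1]

#0 BR src=r8,r7 dispatched  <A:1 Mu:1 Ld:1 B:0 rd:2 wr:3>
#1 ALU src=r2,r2 dispatched  <A:0 Mu:1 Ld:1 B:0 rd:1 wr:2>
#2 MEM src=r3,r2 held:RD_PORT  <A:0 Mu:1 Ld:1 B:0 rd:1 wr:2>
#3 MUL src=r3,r9 held:RD_PORT  <A:0 Mu:1 Ld:1 B:0 rd:1 wr:2>
#4 ALU src=r2,r1 held:FU  <A:0 Mu:1 Ld:1 B:0 rd:1 wr:2>
#5 BR src=r7,r0 held:FU  <A:0 Mu:1 Ld:1 B:0 rd:1 wr:2>
#6 MUL src=r6,r2 held:RD_PORT  <A:0 Mu:1 Ld:1 B:0 rd:1 wr:2>
#7 ALU src=r9,r8 held:FU  <A:0 Mu:1 Ld:1 B:0 rd:1 wr:2>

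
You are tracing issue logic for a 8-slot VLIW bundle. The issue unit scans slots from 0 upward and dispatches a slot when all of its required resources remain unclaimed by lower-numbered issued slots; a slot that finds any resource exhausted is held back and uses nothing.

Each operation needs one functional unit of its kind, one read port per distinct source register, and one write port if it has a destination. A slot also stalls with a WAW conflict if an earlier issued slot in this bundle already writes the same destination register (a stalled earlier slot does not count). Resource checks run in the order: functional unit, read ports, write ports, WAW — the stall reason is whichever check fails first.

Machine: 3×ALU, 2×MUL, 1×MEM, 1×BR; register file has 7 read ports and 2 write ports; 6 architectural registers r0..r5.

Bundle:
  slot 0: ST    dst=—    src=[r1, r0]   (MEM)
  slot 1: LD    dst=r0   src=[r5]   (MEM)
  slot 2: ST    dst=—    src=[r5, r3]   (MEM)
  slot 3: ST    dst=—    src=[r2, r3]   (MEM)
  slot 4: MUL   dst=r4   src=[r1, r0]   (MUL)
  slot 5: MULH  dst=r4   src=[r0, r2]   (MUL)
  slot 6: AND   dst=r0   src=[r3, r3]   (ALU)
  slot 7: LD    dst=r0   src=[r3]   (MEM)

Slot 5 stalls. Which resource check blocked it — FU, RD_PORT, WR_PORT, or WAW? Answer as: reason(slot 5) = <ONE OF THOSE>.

reason(slot 5) = WAW

  0. MEM ⇒ go  {3A/2Mu/0Ld/1B | 5r 2w}
  1. MEM→r0 ⇒ no(FU)  {3A/2Mu/0Ld/1B | 5r 2w}
  2. MEM ⇒ no(FU)  {3A/2Mu/0Ld/1B | 5r 2w}
  3. MEM ⇒ no(FU)  {3A/2Mu/0Ld/1B | 5r 2w}
  4. MUL→r4 ⇒ go  {3A/1Mu/0Ld/1B | 3r 1w}
  5. MUL→r4 ⇒ no(WAW)  {3A/1Mu/0Ld/1B | 3r 1w}
  6. ALU→r0 ⇒ go  {2A/1Mu/0Ld/1B | 2r 0w}
  7. MEM→r0 ⇒ no(FU)  {2A/1Mu/0Ld/1B | 2r 0w}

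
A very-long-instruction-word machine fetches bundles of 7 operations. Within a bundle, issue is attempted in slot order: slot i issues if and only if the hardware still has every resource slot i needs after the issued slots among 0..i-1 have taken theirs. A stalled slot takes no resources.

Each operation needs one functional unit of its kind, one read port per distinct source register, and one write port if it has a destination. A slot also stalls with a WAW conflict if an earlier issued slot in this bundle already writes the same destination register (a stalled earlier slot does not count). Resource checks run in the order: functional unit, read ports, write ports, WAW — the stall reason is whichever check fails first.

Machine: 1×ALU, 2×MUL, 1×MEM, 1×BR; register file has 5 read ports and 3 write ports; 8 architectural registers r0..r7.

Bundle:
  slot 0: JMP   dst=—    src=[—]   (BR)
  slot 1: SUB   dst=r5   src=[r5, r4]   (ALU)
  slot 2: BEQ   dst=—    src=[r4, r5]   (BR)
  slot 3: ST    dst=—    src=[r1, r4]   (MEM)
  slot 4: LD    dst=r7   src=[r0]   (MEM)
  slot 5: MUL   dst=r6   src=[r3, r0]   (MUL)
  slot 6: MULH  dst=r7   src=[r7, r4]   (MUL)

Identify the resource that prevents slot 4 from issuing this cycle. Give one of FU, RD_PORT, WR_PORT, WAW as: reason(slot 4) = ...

reason(slot 4) = FU

#0 BR src=- dispatched  <A:1 Mu:2 Ld:1 B:0 rd:5 wr:3>
#1 ALU src=r5,r4 dispatched  <A:0 Mu:2 Ld:1 B:0 rd:3 wr:2>
#2 BR src=r4,r5 held:FU  <A:0 Mu:2 Ld:1 B:0 rd:3 wr:2>
#3 MEM src=r1,r4 dispatched  <A:0 Mu:2 Ld:0 B:0 rd:1 wr:2>
#4 MEM src=r0 held:FU  <A:0 Mu:2 Ld:0 B:0 rd:1 wr:2>
#5 MUL src=r3,r0 held:RD_PORT  <A:0 Mu:2 Ld:0 B:0 rd:1 wr:2>
#6 MUL src=r7,r4 held:RD_PORT  <A:0 Mu:2 Ld:0 B:0 rd:1 wr:2>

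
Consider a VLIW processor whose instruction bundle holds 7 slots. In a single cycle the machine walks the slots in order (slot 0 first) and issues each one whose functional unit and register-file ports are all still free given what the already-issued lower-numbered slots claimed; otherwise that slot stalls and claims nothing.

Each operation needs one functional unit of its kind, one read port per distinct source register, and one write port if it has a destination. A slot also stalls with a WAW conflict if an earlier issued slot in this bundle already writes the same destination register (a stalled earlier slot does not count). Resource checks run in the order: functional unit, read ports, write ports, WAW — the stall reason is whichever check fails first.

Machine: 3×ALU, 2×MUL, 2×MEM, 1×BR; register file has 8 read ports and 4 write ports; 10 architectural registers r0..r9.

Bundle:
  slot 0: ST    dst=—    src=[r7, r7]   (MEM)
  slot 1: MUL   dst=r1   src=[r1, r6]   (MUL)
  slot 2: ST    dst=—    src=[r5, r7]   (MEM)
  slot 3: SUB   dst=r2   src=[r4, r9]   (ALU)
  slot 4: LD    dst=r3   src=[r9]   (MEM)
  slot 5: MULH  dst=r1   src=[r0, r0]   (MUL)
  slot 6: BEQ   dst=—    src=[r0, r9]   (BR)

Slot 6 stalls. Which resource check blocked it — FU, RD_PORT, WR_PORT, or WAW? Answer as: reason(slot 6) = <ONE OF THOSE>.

reason(slot 6) = RD_PORT

#0 MEM src=r7,r7 dispatched  <A:3 Mu:2 Ld:1 B:1 rd:7 wr:4>
#1 MUL src=r1,r6 dispatched  <A:3 Mu:1 Ld:1 B:1 rd:5 wr:3>
#2 MEM src=r5,r7 dispatched  <A:3 Mu:1 Ld:0 B:1 rd:3 wr:3>
#3 ALU src=r4,r9 dispatched  <A:2 Mu:1 Ld:0 B:1 rd:1 wr:2>
#4 MEM src=r9 held:FU  <A:2 Mu:1 Ld:0 B:1 rd:1 wr:2>
#5 MUL src=r0,r0 held:WAW  <A:2 Mu:1 Ld:0 B:1 rd:1 wr:2>
#6 BR src=r0,r9 held:RD_PORT  <A:2 Mu:1 Ld:0 B:1 rd:1 wr:2>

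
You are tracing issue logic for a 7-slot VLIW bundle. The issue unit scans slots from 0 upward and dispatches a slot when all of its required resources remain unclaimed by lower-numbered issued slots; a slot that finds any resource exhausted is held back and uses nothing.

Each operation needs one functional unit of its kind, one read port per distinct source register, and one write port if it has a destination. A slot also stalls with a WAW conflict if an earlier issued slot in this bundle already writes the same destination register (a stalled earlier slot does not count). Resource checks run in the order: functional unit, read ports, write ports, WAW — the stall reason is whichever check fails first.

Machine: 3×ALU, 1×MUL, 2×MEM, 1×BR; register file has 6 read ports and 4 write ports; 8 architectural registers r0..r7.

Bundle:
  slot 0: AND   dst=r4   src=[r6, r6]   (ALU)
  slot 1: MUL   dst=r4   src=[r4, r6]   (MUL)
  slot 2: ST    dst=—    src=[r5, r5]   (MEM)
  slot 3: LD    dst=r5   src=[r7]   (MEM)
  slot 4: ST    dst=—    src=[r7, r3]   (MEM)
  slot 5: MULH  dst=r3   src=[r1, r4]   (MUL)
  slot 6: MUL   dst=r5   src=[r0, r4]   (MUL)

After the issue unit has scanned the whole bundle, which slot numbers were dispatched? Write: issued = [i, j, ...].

issued = [0, 2, 3, 5]

  0. ALU→r4 ⇒ go  {2A/1Mu/2Ld/1B | 5r 3w}
  1. MUL→r4 ⇒ no(WAW)  {2A/1Mu/2Ld/1B | 5r 3w}
  2. MEM ⇒ go  {2A/1Mu/1Ld/1B | 4r 3w}
  3. MEM→r5 ⇒ go  {2A/1Mu/0Ld/1B | 3r 2w}
  4. MEM ⇒ no(FU)  {2A/1Mu/0Ld/1B | 3r 2w}
  5. MUL→r3 ⇒ go  {2A/0Mu/0Ld/1B | 1r 1w}
  6. MUL→r5 ⇒ no(FU)  {2A/0Mu/0Ld/1B | 1r 1w}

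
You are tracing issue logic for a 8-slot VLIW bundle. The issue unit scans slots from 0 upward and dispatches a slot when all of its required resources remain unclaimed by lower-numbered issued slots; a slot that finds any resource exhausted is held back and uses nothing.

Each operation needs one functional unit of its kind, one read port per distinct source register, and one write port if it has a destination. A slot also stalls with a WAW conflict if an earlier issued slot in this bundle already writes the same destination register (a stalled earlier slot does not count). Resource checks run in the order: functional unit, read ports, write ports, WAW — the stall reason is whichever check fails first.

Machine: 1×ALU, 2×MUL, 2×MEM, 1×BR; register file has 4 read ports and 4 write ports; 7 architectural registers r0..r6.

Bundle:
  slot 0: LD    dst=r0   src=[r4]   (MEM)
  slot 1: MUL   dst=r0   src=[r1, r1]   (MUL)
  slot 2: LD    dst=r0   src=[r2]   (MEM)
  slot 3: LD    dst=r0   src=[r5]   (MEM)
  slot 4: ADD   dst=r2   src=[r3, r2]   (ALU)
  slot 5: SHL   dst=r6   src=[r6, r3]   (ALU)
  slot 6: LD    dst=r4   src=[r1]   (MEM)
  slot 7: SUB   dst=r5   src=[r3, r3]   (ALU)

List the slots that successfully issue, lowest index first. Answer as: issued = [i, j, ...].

issued = [0, 4, 6]

#0 MEM src=r4 dispatched  <A:1 Mu:2 Ld:1 B:1 rd:3 wr:3>
#1 MUL src=r1,r1 held:WAW  <A:1 Mu:2 Ld:1 B:1 rd:3 wr:3>
#2 MEM src=r2 held:WAW  <A:1 Mu:2 Ld:1 B:1 rd:3 wr:3>
#3 MEM src=r5 held:WAW  <A:1 Mu:2 Ld:1 B:1 rd:3 wr:3>
#4 ALU src=r3,r2 dispatched  <A:0 Mu:2 Ld:1 B:1 rd:1 wr:2>
#5 ALU src=r6,r3 held:FU  <A:0 Mu:2 Ld:1 B:1 rd:1 wr:2>
#6 MEM src=r1 dispatched  <A:0 Mu:2 Ld:0 B:1 rd:0 wr:1>
#7 ALU src=r3,r3 held:FU  <A:0 Mu:2 Ld:0 B:1 rd:0 wr:1>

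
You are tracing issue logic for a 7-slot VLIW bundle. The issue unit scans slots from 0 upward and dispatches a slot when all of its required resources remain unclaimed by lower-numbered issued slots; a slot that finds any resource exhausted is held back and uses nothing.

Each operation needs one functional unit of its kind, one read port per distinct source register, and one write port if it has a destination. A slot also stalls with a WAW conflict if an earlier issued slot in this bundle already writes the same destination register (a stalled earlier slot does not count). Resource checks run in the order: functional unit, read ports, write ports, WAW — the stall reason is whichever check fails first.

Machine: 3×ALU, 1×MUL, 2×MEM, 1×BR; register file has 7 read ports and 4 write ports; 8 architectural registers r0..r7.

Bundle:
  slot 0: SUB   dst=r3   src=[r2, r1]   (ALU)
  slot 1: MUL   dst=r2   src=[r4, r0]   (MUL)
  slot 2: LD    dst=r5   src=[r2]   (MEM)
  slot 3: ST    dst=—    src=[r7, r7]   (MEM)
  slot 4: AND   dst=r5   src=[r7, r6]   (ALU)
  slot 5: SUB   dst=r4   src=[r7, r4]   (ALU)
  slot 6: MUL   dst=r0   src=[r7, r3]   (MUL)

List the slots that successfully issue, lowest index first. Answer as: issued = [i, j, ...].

issued = [0, 1, 2, 3]

(0) want 1×ALU +2rd +1wr — yes → AL2|MU1|ME2|BR1|rd5|wr3
(1) want 1×MUL +2rd +1wr — yes → AL2|MU0|ME2|BR1|rd3|wr2
(2) want 1×MEM +1rd +1wr — yes → AL2|MU0|ME1|BR1|rd2|wr1
(3) want 1×MEM +1rd +0wr — yes → AL2|MU0|ME0|BR1|rd1|wr1
(4) want 1×ALU +2rd +1wr — RD_PORT → AL2|MU0|ME0|BR1|rd1|wr1
(5) want 1×ALU +2rd +1wr — RD_PORT → AL2|MU0|ME0|BR1|rd1|wr1
(6) want 1×MUL +2rd +1wr — FU → AL2|MU0|ME0|BR1|rd1|wr1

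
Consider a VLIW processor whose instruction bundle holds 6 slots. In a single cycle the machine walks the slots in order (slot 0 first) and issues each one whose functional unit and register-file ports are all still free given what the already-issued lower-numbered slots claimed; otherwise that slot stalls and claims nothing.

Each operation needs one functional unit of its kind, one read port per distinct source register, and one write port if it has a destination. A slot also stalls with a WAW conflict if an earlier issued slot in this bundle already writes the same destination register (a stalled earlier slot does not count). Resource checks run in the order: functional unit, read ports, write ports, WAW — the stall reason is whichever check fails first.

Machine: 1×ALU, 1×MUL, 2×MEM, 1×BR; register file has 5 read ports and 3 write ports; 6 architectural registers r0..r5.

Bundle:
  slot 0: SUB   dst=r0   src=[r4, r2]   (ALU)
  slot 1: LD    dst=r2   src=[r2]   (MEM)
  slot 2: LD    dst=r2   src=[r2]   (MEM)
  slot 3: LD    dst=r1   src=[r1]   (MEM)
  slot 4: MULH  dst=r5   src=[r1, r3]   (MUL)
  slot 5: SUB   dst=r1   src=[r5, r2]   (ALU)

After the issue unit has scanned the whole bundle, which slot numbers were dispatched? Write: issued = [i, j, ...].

slot 0 (ALU): ISSUE — free A0,Mu1,Ld2,B1 rp3 wp2
slot 1 (MEM): ISSUE — free A0,Mu1,Ld1,B1 rp2 wp1
slot 2 (MEM): stall WAW — free A0,Mu1,Ld1,B1 rp2 wp1
slot 3 (MEM): ISSUE — free A0,Mu1,Ld0,B1 rp1 wp0
slot 4 (MUL): stall RD_PORT — free A0,Mu1,Ld0,B1 rp1 wp0
slot 5 (ALU): stall FU — free A0,Mu1,Ld0,B1 rp1 wp0

issued = [0, 1, 3]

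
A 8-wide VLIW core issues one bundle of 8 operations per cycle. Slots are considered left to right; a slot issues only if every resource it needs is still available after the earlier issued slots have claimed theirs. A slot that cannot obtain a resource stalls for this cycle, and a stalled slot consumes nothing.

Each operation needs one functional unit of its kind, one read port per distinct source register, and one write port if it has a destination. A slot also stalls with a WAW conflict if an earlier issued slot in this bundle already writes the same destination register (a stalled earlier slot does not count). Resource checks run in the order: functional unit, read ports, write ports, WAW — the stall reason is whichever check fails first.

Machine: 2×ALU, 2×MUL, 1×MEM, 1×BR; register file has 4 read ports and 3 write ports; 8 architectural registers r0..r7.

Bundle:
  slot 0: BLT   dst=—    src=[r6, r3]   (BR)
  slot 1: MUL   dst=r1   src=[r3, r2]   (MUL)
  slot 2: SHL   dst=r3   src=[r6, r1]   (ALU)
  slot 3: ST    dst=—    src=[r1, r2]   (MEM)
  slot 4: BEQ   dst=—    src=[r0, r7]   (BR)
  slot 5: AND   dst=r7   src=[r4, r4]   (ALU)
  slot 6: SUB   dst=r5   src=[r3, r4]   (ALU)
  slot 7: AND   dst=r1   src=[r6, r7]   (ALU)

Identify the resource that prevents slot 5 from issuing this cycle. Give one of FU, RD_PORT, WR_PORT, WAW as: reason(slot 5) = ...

slot 0 (BR): ISSUE — free A2,Mu2,Ld1,B0 rp2 wp3
slot 1 (MUL): ISSUE — free A2,Mu1,Ld1,B0 rp0 wp2
slot 2 (ALU): stall RD_PORT — free A2,Mu1,Ld1,B0 rp0 wp2
slot 3 (MEM): stall RD_PORT — free A2,Mu1,Ld1,B0 rp0 wp2
slot 4 (BR): stall FU — free A2,Mu1,Ld1,B0 rp0 wp2
slot 5 (ALU): stall RD_PORT — free A2,Mu1,Ld1,B0 rp0 wp2
slot 6 (ALU): stall RD_PORT — free A2,Mu1,Ld1,B0 rp0 wp2
slot 7 (ALU): stall RD_PORT — free A2,Mu1,Ld1,B0 rp0 wp2

reason(slot 5) = RD_PORT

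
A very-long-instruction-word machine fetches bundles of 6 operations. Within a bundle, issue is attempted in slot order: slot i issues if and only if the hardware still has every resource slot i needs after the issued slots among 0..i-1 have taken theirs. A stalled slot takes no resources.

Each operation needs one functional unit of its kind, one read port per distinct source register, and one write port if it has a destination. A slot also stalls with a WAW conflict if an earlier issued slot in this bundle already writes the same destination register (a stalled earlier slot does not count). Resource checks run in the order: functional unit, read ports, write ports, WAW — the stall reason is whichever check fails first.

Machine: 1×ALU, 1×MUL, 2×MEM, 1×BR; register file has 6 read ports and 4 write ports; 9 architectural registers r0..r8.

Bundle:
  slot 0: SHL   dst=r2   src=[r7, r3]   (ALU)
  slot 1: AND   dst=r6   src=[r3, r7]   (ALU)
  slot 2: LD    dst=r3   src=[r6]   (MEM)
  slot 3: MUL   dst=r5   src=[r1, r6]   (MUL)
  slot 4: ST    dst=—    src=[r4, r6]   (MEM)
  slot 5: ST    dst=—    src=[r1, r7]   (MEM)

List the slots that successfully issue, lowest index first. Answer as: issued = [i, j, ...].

[0] ALU needs rd=2 wr=1: ok; after: ALU=0 MUL=1 MEM=2 BR=1, R=4, W=3
[1] ALU needs rd=2 wr=1: FU; after: ALU=0 MUL=1 MEM=2 BR=1, R=4, W=3
[2] MEM needs rd=1 wr=1: ok; after: ALU=0 MUL=1 MEM=1 BR=1, R=3, W=2
[3] MUL needs rd=2 wr=1: ok; after: ALU=0 MUL=0 MEM=1 BR=1, R=1, W=1
[4] MEM needs rd=2 wr=0: RD_PORT; after: ALU=0 MUL=0 MEM=1 BR=1, R=1, W=1
[5] MEM needs rd=2 wr=0: RD_PORT; after: ALU=0 MUL=0 MEM=1 BR=1, R=1, W=1

issued = [0, 2, 3]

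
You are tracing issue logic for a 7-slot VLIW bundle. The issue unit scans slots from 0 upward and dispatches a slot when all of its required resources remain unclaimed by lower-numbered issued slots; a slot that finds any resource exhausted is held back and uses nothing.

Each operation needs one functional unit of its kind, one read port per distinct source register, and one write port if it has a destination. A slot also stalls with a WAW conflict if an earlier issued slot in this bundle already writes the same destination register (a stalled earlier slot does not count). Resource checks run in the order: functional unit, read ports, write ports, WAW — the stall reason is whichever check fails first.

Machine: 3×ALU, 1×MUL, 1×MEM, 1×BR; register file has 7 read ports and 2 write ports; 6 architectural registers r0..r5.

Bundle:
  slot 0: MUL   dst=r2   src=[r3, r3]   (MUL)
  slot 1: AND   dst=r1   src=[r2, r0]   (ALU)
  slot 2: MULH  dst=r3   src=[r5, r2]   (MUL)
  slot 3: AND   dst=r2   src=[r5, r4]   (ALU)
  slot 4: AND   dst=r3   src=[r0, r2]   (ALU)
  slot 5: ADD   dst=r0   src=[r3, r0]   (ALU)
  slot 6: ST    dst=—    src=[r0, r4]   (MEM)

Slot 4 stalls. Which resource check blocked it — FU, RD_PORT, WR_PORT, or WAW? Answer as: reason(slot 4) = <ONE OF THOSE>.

reason(slot 4) = WR_PORT

(0) want 1×MUL +1rd +1wr — yes → AL3|MU0|ME1|BR1|rd6|wr1
(1) want 1×ALU +2rd +1wr — yes → AL2|MU0|ME1|BR1|rd4|wr0
(2) want 1×MUL +2rd +1wr — FU → AL2|MU0|ME1|BR1|rd4|wr0
(3) want 1×ALU +2rd +1wr — WR_PORT → AL2|MU0|ME1|BR1|rd4|wr0
(4) want 1×ALU +2rd +1wr — WR_PORT → AL2|MU0|ME1|BR1|rd4|wr0
(5) want 1×ALU +2rd +1wr — WR_PORT → AL2|MU0|ME1|BR1|rd4|wr0
(6) want 1×MEM +2rd +0wr — yes → AL2|MU0|ME0|BR1|rd2|wr0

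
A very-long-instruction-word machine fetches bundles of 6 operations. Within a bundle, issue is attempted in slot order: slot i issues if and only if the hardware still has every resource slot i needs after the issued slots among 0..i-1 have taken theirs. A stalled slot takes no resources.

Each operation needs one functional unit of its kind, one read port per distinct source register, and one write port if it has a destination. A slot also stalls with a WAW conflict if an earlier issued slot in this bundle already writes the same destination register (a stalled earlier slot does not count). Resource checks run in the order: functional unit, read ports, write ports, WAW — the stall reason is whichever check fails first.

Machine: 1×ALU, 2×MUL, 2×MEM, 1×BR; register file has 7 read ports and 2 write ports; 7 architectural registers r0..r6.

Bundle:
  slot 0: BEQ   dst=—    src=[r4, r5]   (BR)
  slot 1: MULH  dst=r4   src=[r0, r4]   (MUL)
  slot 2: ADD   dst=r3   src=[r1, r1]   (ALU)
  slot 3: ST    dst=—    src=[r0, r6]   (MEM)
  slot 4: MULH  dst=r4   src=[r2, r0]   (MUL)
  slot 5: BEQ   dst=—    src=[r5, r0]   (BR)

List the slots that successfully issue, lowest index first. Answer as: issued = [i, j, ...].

issued = [0, 1, 2, 3]

  0. BR ⇒ go  {1A/2Mu/2Ld/0B | 5r 2w}
  1. MUL→r4 ⇒ go  {1A/1Mu/2Ld/0B | 3r 1w}
  2. ALU→r3 ⇒ go  {0A/1Mu/2Ld/0B | 2r 0w}
  3. MEM ⇒ go  {0A/1Mu/1Ld/0B | 0r 0w}
  4. MUL→r4 ⇒ no(RD_PORT)  {0A/1Mu/1Ld/0B | 0r 0w}
  5. BR ⇒ no(FU)  {0A/1Mu/1Ld/0B | 0r 0w}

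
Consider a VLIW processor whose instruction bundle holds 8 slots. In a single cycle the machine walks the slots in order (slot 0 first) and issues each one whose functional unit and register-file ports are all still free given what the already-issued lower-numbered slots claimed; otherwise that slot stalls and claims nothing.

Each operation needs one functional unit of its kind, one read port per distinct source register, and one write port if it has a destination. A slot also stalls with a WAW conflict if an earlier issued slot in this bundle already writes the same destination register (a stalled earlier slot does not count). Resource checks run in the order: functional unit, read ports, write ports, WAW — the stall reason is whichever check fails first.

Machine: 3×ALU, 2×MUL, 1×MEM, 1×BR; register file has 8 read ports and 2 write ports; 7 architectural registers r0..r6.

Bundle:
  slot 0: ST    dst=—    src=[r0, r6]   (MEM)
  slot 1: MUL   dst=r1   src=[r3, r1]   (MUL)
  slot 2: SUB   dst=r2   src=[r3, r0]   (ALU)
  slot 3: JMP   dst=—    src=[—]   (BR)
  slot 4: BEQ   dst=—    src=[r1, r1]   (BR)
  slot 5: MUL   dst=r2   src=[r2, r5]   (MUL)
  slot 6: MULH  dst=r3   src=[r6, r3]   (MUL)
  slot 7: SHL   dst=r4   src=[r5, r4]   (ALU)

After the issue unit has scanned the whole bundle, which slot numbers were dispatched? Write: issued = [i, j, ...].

[0] MEM needs rd=2 wr=0: ok; after: ALU=3 MUL=2 MEM=0 BR=1, R=6, W=2
[1] MUL needs rd=2 wr=1: ok; after: ALU=3 MUL=1 MEM=0 BR=1, R=4, W=1
[2] ALU needs rd=2 wr=1: ok; after: ALU=2 MUL=1 MEM=0 BR=1, R=2, W=0
[3] BR needs rd=0 wr=0: ok; after: ALU=2 MUL=1 MEM=0 BR=0, R=2, W=0
[4] BR needs rd=1 wr=0: FU; after: ALU=2 MUL=1 MEM=0 BR=0, R=2, W=0
[5] MUL needs rd=2 wr=1: WR_PORT; after: ALU=2 MUL=1 MEM=0 BR=0, R=2, W=0
[6] MUL needs rd=2 wr=1: WR_PORT; after: ALU=2 MUL=1 MEM=0 BR=0, R=2, W=0
[7] ALU needs rd=2 wr=1: WR_PORT; after: ALU=2 MUL=1 MEM=0 BR=0, R=2, W=0

issued = [0, 1, 2, 3]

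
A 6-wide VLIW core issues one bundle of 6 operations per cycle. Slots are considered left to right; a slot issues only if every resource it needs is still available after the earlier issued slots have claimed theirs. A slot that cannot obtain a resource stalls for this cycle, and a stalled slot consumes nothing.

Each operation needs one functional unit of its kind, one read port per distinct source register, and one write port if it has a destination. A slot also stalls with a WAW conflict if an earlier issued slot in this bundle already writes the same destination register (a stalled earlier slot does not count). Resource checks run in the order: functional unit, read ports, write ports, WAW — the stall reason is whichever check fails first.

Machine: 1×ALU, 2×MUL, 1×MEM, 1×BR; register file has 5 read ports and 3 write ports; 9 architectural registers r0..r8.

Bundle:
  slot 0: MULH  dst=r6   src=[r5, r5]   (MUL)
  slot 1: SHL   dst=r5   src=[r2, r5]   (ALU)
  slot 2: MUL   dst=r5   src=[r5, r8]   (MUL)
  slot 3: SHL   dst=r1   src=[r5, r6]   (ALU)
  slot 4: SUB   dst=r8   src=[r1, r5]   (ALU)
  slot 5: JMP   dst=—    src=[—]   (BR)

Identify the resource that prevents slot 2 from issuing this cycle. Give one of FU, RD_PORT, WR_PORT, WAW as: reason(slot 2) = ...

[0] MUL needs rd=1 wr=1: ok; after: ALU=1 MUL=1 MEM=1 BR=1, R=4, W=2
[1] ALU needs rd=2 wr=1: ok; after: ALU=0 MUL=1 MEM=1 BR=1, R=2, W=1
[2] MUL needs rd=2 wr=1: WAW; after: ALU=0 MUL=1 MEM=1 BR=1, R=2, W=1
[3] ALU needs rd=2 wr=1: FU; after: ALU=0 MUL=1 MEM=1 BR=1, R=2, W=1
[4] ALU needs rd=2 wr=1: FU; after: ALU=0 MUL=1 MEM=1 BR=1, R=2, W=1
[5] BR needs rd=0 wr=0: ok; after: ALU=0 MUL=1 MEM=1 BR=0, R=2, W=1

reason(slot 2) = WAW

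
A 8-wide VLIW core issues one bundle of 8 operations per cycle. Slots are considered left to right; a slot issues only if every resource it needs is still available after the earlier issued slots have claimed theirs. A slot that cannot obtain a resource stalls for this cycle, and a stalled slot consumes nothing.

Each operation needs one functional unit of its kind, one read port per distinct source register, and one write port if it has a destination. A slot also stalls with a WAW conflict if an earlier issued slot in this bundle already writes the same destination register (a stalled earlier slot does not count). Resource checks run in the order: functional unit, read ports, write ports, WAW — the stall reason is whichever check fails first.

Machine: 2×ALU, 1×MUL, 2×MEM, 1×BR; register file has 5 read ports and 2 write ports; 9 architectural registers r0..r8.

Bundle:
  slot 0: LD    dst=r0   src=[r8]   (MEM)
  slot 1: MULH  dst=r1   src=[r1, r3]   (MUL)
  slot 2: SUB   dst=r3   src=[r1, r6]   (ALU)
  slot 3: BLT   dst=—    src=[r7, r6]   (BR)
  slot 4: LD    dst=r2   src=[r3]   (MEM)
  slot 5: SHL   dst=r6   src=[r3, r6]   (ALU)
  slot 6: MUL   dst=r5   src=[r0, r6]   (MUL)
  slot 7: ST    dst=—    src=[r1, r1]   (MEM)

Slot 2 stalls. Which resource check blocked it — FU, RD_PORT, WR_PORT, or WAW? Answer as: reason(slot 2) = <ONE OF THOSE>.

reason(slot 2) = WR_PORT

#0 MEM src=r8 dispatched  <A:2 Mu:1 Ld:1 B:1 rd:4 wr:1>
#1 MUL src=r1,r3 dispatched  <A:2 Mu:0 Ld:1 B:1 rd:2 wr:0>
#2 ALU src=r1,r6 held:WR_PORT  <A:2 Mu:0 Ld:1 B:1 rd:2 wr:0>
#3 BR src=r7,r6 dispatched  <A:2 Mu:0 Ld:1 B:0 rd:0 wr:0>
#4 MEM src=r3 held:RD_PORT  <A:2 Mu:0 Ld:1 B:0 rd:0 wr:0>
#5 ALU src=r3,r6 held:RD_PORT  <A:2 Mu:0 Ld:1 B:0 rd:0 wr:0>
#6 MUL src=r0,r6 held:FU  <A:2 Mu:0 Ld:1 B:0 rd:0 wr:0>
#7 MEM src=r1,r1 held:RD_PORT  <A:2 Mu:0 Ld:1 B:0 rd:0 wr:0>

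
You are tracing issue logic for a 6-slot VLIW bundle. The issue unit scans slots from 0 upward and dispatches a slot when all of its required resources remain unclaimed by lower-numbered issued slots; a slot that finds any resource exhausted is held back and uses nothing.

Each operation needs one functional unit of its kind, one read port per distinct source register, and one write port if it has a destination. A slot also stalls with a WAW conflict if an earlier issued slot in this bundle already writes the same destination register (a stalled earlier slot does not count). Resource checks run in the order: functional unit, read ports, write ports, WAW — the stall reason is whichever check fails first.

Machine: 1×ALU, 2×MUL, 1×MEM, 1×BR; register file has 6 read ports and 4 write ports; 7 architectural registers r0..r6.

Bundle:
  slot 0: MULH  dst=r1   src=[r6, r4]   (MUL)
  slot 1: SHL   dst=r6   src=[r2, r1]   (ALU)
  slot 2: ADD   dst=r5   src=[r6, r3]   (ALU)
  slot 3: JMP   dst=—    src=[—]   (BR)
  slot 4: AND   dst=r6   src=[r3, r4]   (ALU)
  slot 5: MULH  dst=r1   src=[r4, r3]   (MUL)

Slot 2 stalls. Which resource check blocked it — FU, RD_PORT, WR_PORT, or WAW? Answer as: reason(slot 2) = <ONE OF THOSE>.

reason(slot 2) = FU

#0 MUL src=r6,r4 dispatched  <A:1 Mu:1 Ld:1 B:1 rd:4 wr:3>
#1 ALU src=r2,r1 dispatched  <A:0 Mu:1 Ld:1 B:1 rd:2 wr:2>
#2 ALU src=r6,r3 held:FU  <A:0 Mu:1 Ld:1 B:1 rd:2 wr:2>
#3 BR src=- dispatched  <A:0 Mu:1 Ld:1 B:0 rd:2 wr:2>
#4 ALU src=r3,r4 held:FU  <A:0 Mu:1 Ld:1 B:0 rd:2 wr:2>
#5 MUL src=r4,r3 held:WAW  <A:0 Mu:1 Ld:1 B:0 rd:2 wr:2>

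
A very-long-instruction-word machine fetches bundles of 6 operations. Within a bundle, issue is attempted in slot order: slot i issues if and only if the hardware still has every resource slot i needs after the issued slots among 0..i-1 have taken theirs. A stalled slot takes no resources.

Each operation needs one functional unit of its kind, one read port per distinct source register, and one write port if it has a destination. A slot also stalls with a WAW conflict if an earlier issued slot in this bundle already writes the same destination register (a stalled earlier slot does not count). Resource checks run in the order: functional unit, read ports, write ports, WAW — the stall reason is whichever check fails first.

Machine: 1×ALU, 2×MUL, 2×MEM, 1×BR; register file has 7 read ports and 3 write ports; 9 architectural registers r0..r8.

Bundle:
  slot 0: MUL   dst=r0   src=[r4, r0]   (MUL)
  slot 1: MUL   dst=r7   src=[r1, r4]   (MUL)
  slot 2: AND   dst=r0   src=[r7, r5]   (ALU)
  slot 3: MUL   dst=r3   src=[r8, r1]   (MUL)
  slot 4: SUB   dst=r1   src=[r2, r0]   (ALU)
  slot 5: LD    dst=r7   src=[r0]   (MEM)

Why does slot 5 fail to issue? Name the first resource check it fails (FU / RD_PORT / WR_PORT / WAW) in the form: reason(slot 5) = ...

reason(slot 5) = WR_PORT

#0 MUL src=r4,r0 dispatched  <A:1 Mu:1 Ld:2 B:1 rd:5 wr:2>
#1 MUL src=r1,r4 dispatched  <A:1 Mu:0 Ld:2 B:1 rd:3 wr:1>
#2 ALU src=r7,r5 held:WAW  <A:1 Mu:0 Ld:2 B:1 rd:3 wr:1>
#3 MUL src=r8,r1 held:FU  <A:1 Mu:0 Ld:2 B:1 rd:3 wr:1>
#4 ALU src=r2,r0 dispatched  <A:0 Mu:0 Ld:2 B:1 rd:1 wr:0>
#5 MEM src=r0 held:WR_PORT  <A:0 Mu:0 Ld:2 B:1 rd:1 wr:0>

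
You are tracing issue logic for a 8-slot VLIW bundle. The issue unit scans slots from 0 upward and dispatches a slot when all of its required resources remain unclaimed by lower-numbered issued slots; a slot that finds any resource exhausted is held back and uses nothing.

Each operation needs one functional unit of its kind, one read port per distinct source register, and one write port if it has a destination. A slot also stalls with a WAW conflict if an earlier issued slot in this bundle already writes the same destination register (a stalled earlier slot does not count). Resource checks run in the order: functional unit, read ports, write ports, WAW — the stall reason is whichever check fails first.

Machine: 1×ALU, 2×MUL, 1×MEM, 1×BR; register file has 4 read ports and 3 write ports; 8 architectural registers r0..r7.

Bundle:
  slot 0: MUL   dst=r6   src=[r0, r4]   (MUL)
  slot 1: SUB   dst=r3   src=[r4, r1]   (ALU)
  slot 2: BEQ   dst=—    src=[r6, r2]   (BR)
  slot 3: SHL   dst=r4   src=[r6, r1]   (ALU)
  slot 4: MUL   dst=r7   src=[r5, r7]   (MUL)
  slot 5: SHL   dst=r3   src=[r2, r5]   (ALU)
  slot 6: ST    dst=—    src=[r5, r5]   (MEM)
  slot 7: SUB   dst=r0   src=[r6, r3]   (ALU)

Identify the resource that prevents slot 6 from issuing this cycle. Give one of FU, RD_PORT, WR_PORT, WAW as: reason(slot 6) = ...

  0. MUL→r6 ⇒ go  {1A/1Mu/1Ld/1B | 2r 2w}
  1. ALU→r3 ⇒ go  {0A/1Mu/1Ld/1B | 0r 1w}
  2. BR ⇒ no(RD_PORT)  {0A/1Mu/1Ld/1B | 0r 1w}
  3. ALU→r4 ⇒ no(FU)  {0A/1Mu/1Ld/1B | 0r 1w}
  4. MUL→r7 ⇒ no(RD_PORT)  {0A/1Mu/1Ld/1B | 0r 1w}
  5. ALU→r3 ⇒ no(FU)  {0A/1Mu/1Ld/1B | 0r 1w}
  6. MEM ⇒ no(RD_PORT)  {0A/1Mu/1Ld/1B | 0r 1w}
  7. ALU→r0 ⇒ no(FU)  {0A/1Mu/1Ld/1B | 0r 1w}

reason(slot 6) = RD_PORT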